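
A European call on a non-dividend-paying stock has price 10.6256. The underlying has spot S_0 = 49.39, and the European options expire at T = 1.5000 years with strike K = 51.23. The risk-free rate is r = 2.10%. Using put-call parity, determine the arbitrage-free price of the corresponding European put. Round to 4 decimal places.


Answer: Put price = 10.8770

Derivation:
Put-call parity: C - P = S_0 * exp(-qT) - K * exp(-rT).
S_0 * exp(-qT) = 49.3900 * 1.00000000 = 49.39000000
K * exp(-rT) = 51.2300 * 0.96899096 = 49.64140670
P = C - S*exp(-qT) + K*exp(-rT)
P = 10.6256 - 49.39000000 + 49.64140670 = 10.8770


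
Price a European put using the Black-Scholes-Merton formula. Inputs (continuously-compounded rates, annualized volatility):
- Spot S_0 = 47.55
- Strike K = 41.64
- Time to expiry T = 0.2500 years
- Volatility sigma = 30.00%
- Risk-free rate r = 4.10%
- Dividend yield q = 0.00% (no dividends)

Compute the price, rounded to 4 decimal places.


d1 = (ln(S/K) + (r - q + 0.5*sigma^2) * T) / (sigma * sqrt(T)) = 1.02813697
d2 = d1 - sigma * sqrt(T) = 0.87813697
exp(-rT) = 0.98980235; exp(-qT) = 1.00000000
P = K * exp(-rT) * N(-d2) - S_0 * exp(-qT) * N(-d1)
N(-d1) = 0.15194270; N(-d2) = 0.18993470
P = 41.6400 * 0.98980235 * 0.18993470 - 47.5500 * 1.00000000 * 0.15194270 = 0.6034

Answer: Price = 0.6034


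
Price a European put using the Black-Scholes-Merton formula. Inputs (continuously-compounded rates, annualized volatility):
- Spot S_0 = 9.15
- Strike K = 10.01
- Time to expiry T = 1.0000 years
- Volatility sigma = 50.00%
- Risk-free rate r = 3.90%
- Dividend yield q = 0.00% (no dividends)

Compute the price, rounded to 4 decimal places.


Answer: Price = 2.1014

Derivation:
d1 = (ln(S/K) + (r - q + 0.5*sigma^2) * T) / (sigma * sqrt(T)) = 0.14833857
d2 = d1 - sigma * sqrt(T) = -0.35166143
exp(-rT) = 0.96175071; exp(-qT) = 1.00000000
P = K * exp(-rT) * N(-d2) - S_0 * exp(-qT) * N(-d1)
N(-d1) = 0.44103779; N(-d2) = 0.63745390
P = 10.0100 * 0.96175071 * 0.63745390 - 9.1500 * 1.00000000 * 0.44103779 = 2.1014


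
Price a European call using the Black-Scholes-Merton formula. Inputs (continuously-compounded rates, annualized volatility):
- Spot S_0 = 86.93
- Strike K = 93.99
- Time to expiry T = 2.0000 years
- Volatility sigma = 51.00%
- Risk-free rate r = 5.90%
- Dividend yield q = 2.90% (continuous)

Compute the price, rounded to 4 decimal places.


d1 = (ln(S/K) + (r - q + 0.5*sigma^2) * T) / (sigma * sqrt(T)) = 0.33554962
d2 = d1 - sigma * sqrt(T) = -0.38569929
exp(-rT) = 0.88869605; exp(-qT) = 0.94364995
C = S_0 * exp(-qT) * N(d1) - K * exp(-rT) * N(d2)
N(d1) = 0.63139474; N(d2) = 0.34985969
C = 86.9300 * 0.94364995 * 0.63139474 - 93.9900 * 0.88869605 * 0.34985969 = 22.5710

Answer: Price = 22.5710


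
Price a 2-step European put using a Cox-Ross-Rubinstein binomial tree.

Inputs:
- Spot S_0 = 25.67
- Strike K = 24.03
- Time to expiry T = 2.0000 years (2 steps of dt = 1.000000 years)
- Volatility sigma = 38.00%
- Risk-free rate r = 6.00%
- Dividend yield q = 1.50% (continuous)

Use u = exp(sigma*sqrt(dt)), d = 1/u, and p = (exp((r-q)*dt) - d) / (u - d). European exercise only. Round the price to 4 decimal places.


Answer: Price = V(0,0) = 3.0497

Derivation:
dt = T/N = 1.000000
u = exp(sigma*sqrt(dt)) = 1.462285; d = 1/u = 0.683861
p = (exp((r-q)*dt) - d) / (u - d) = 0.465257
Discount per step: exp(-r*dt) = 0.941765
Stock lattice S(k, i) with i counting down-moves:
  k=0: S(0,0) = 25.6700
  k=1: S(1,0) = 37.5368; S(1,1) = 17.5547
  k=2: S(2,0) = 54.8896; S(2,1) = 25.6700; S(2,2) = 12.0050
Terminal payoffs V(N, i) = max(K - S_T, 0):
  V(2,0) = 0.000000; V(2,1) = 0.000000; V(2,2) = 12.025003
Backward induction: V(k, i) = exp(-r*dt) * [p * V(k+1, i) + (1-p) * V(k+1, i+1)].
  V(1,0) = exp(-r*dt) * [p*0.000000 + (1-p)*0.000000] = 0.000000
  V(1,1) = exp(-r*dt) * [p*0.000000 + (1-p)*12.025003] = 6.055821
  V(0,0) = exp(-r*dt) * [p*0.000000 + (1-p)*6.055821] = 3.049726


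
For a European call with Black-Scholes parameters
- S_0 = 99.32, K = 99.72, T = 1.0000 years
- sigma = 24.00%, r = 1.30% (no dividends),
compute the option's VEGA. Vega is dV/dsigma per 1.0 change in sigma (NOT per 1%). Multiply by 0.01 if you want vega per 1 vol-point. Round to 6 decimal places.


Answer: Vega = 39.135030

Derivation:
d1 = 0.1574195916; d2 = -0.0825804084
phi(d1) = 0.3940296979; exp(-qT) = 1.0000000000; exp(-rT) = 0.9870841350
Vega = S * exp(-qT) * phi(d1) * sqrt(T) = 99.3200 * 1.0000000000 * 0.3940296979 * 1.0000000000 = 39.135030


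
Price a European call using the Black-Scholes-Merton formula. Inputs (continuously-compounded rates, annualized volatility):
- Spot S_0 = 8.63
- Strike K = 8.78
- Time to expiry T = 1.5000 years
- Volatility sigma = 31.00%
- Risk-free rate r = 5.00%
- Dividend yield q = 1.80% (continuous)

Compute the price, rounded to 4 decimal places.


d1 = (ln(S/K) + (r - q + 0.5*sigma^2) * T) / (sigma * sqrt(T)) = 0.27087431
d2 = d1 - sigma * sqrt(T) = -0.10879660
exp(-rT) = 0.92774349; exp(-qT) = 0.97336124
C = S_0 * exp(-qT) * N(d1) - K * exp(-rT) * N(d2)
N(d1) = 0.60675615; N(d2) = 0.45668191
C = 8.6300 * 0.97336124 * 0.60675615 - 8.7800 * 0.92774349 * 0.45668191 = 1.3769

Answer: Price = 1.3769


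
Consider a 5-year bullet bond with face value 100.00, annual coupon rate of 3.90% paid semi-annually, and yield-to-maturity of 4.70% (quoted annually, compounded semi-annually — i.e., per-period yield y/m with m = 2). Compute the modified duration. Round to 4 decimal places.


Coupon per period c = face * coupon_rate / m = 1.950000
Periods per year m = 2; per-period yield y/m = 0.023500
Number of cashflows N = 10
Cashflows (t years, CF_t, discount factor 1/(1+y/m)^(m*t), PV):
  t = 0.5000: CF_t = 1.950000, DF = 0.977040, PV = 1.905227
  t = 1.0000: CF_t = 1.950000, DF = 0.954606, PV = 1.861482
  t = 1.5000: CF_t = 1.950000, DF = 0.932688, PV = 1.818742
  t = 2.0000: CF_t = 1.950000, DF = 0.911273, PV = 1.776983
  t = 2.5000: CF_t = 1.950000, DF = 0.890350, PV = 1.736183
  t = 3.0000: CF_t = 1.950000, DF = 0.869907, PV = 1.696319
  t = 3.5000: CF_t = 1.950000, DF = 0.849934, PV = 1.657371
  t = 4.0000: CF_t = 1.950000, DF = 0.830419, PV = 1.619317
  t = 4.5000: CF_t = 1.950000, DF = 0.811352, PV = 1.582137
  t = 5.0000: CF_t = 101.950000, DF = 0.792723, PV = 80.818123
Price P = sum_t PV_t = 96.471883
First compute Macaulay numerator sum_t t * PV_t:
  t * PV_t at t = 0.5000: 0.952614
  t * PV_t at t = 1.0000: 1.861482
  t * PV_t at t = 1.5000: 2.728113
  t * PV_t at t = 2.0000: 3.553966
  t * PV_t at t = 2.5000: 4.340456
  t * PV_t at t = 3.0000: 5.088957
  t * PV_t at t = 3.5000: 5.800798
  t * PV_t at t = 4.0000: 6.477267
  t * PV_t at t = 4.5000: 7.119615
  t * PV_t at t = 5.0000: 404.090615
Macaulay duration D = 442.013883 / 96.471883 = 4.581790
Modified duration = D / (1 + y/m) = 4.581790 / (1 + 0.023500) = 4.476590

Answer: Modified duration = 4.4766


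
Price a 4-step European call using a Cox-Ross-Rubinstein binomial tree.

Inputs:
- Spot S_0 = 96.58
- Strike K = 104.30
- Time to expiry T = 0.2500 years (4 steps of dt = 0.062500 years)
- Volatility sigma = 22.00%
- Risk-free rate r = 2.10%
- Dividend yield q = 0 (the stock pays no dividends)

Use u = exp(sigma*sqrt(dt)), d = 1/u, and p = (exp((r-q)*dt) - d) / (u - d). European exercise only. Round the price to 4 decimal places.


dt = T/N = 0.062500
u = exp(sigma*sqrt(dt)) = 1.056541; d = 1/u = 0.946485
p = (exp((r-q)*dt) - d) / (u - d) = 0.498187
Discount per step: exp(-r*dt) = 0.998688
Stock lattice S(k, i) with i counting down-moves:
  k=0: S(0,0) = 96.5800
  k=1: S(1,0) = 102.0407; S(1,1) = 91.4115
  k=2: S(2,0) = 107.8101; S(2,1) = 96.5800; S(2,2) = 86.5197
  k=3: S(3,0) = 113.9058; S(3,1) = 102.0407; S(3,2) = 91.4115; S(3,3) = 81.8896
  k=4: S(4,0) = 120.3461; S(4,1) = 107.8101; S(4,2) = 96.5800; S(4,3) = 86.5197; S(4,4) = 77.5073
Terminal payoffs V(N, i) = max(S_T - K, 0):
  V(4,0) = 16.046091; V(4,1) = 3.510136; V(4,2) = 0.000000; V(4,3) = 0.000000; V(4,4) = 0.000000
Backward induction: V(k, i) = exp(-r*dt) * [p * V(k+1, i) + (1-p) * V(k+1, i+1)].
  V(3,0) = exp(-r*dt) * [p*16.046091 + (1-p)*3.510136] = 9.742591
  V(3,1) = exp(-r*dt) * [p*3.510136 + (1-p)*0.000000] = 1.746411
  V(3,2) = exp(-r*dt) * [p*0.000000 + (1-p)*0.000000] = 0.000000
  V(3,3) = exp(-r*dt) * [p*0.000000 + (1-p)*0.000000] = 0.000000
  V(2,0) = exp(-r*dt) * [p*9.742591 + (1-p)*1.746411] = 5.722489
  V(2,1) = exp(-r*dt) * [p*1.746411 + (1-p)*0.000000] = 0.868898
  V(2,2) = exp(-r*dt) * [p*0.000000 + (1-p)*0.000000] = 0.000000
  V(1,0) = exp(-r*dt) * [p*5.722489 + (1-p)*0.868898] = 3.282583
  V(1,1) = exp(-r*dt) * [p*0.868898 + (1-p)*0.000000] = 0.432306
  V(0,0) = exp(-r*dt) * [p*3.282583 + (1-p)*0.432306] = 1.849848

Answer: Price = V(0,0) = 1.8498


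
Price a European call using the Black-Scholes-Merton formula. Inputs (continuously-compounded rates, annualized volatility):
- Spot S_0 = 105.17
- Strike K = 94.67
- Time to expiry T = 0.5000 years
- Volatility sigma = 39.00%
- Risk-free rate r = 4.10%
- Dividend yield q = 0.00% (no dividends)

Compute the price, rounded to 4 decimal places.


d1 = (ln(S/K) + (r - q + 0.5*sigma^2) * T) / (sigma * sqrt(T)) = 0.59362857
d2 = d1 - sigma * sqrt(T) = 0.31785693
exp(-rT) = 0.97970870; exp(-qT) = 1.00000000
C = S_0 * exp(-qT) * N(d1) - K * exp(-rT) * N(d2)
N(d1) = 0.72361972; N(d2) = 0.62470327
C = 105.1700 * 1.00000000 * 0.72361972 - 94.6700 * 0.97970870 * 0.62470327 = 18.1625

Answer: Price = 18.1625


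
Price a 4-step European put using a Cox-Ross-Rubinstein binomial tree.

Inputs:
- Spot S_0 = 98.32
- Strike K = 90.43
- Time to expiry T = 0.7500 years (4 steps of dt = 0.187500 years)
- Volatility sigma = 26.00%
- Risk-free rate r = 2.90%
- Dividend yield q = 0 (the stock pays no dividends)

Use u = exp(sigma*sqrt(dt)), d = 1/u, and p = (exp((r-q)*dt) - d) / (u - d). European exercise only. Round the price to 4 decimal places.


Answer: Price = V(0,0) = 4.7172

Derivation:
dt = T/N = 0.187500
u = exp(sigma*sqrt(dt)) = 1.119165; d = 1/u = 0.893523
p = (exp((r-q)*dt) - d) / (u - d) = 0.496047
Discount per step: exp(-r*dt) = 0.994577
Stock lattice S(k, i) with i counting down-moves:
  k=0: S(0,0) = 98.3200
  k=1: S(1,0) = 110.0364; S(1,1) = 87.8512
  k=2: S(2,0) = 123.1489; S(2,1) = 98.3200; S(2,2) = 78.4970
  k=3: S(3,0) = 137.8240; S(3,1) = 110.0364; S(3,2) = 87.8512; S(3,3) = 70.1389
  k=4: S(4,0) = 154.2478; S(4,1) = 123.1489; S(4,2) = 98.3200; S(4,3) = 78.4970; S(4,4) = 62.6707
Terminal payoffs V(N, i) = max(K - S_T, 0):
  V(4,0) = 0.000000; V(4,1) = 0.000000; V(4,2) = 0.000000; V(4,3) = 11.932964; V(4,4) = 27.759286
Backward induction: V(k, i) = exp(-r*dt) * [p * V(k+1, i) + (1-p) * V(k+1, i+1)].
  V(3,0) = exp(-r*dt) * [p*0.000000 + (1-p)*0.000000] = 0.000000
  V(3,1) = exp(-r*dt) * [p*0.000000 + (1-p)*0.000000] = 0.000000
  V(3,2) = exp(-r*dt) * [p*0.000000 + (1-p)*11.932964] = 5.981039
  V(3,3) = exp(-r*dt) * [p*11.932964 + (1-p)*27.759286] = 19.800722
  V(2,0) = exp(-r*dt) * [p*0.000000 + (1-p)*0.000000] = 0.000000
  V(2,1) = exp(-r*dt) * [p*0.000000 + (1-p)*5.981039] = 2.997815
  V(2,2) = exp(-r*dt) * [p*5.981039 + (1-p)*19.800722] = 12.875304
  V(1,0) = exp(-r*dt) * [p*0.000000 + (1-p)*2.997815] = 1.502565
  V(1,1) = exp(-r*dt) * [p*2.997815 + (1-p)*12.875304] = 7.932352
  V(0,0) = exp(-r*dt) * [p*1.502565 + (1-p)*7.932352] = 4.717154


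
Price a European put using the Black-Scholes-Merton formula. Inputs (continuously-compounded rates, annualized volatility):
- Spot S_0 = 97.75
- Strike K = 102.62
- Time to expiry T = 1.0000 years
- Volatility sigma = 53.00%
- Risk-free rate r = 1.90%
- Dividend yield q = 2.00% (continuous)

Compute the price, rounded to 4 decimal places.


d1 = (ln(S/K) + (r - q + 0.5*sigma^2) * T) / (sigma * sqrt(T)) = 0.17137803
d2 = d1 - sigma * sqrt(T) = -0.35862197
exp(-rT) = 0.98117936; exp(-qT) = 0.98019867
P = K * exp(-rT) * N(-d2) - S_0 * exp(-qT) * N(-d1)
N(-d1) = 0.43196327; N(-d2) = 0.64006105
P = 102.6200 * 0.98117936 * 0.64006105 - 97.7500 * 0.98019867 * 0.43196327 = 23.0586

Answer: Price = 23.0586


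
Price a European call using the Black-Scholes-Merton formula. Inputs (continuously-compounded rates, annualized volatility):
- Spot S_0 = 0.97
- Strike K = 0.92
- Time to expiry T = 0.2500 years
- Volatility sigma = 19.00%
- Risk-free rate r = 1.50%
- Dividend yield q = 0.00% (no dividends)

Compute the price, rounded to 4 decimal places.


Answer: Price = 0.0686

Derivation:
d1 = (ln(S/K) + (r - q + 0.5*sigma^2) * T) / (sigma * sqrt(T)) = 0.64405159
d2 = d1 - sigma * sqrt(T) = 0.54905159
exp(-rT) = 0.99625702; exp(-qT) = 1.00000000
C = S_0 * exp(-qT) * N(d1) - K * exp(-rT) * N(d2)
N(d1) = 0.74022901; N(d2) = 0.70851498
C = 0.9700 * 1.00000000 * 0.74022901 - 0.9200 * 0.99625702 * 0.70851498 = 0.0686


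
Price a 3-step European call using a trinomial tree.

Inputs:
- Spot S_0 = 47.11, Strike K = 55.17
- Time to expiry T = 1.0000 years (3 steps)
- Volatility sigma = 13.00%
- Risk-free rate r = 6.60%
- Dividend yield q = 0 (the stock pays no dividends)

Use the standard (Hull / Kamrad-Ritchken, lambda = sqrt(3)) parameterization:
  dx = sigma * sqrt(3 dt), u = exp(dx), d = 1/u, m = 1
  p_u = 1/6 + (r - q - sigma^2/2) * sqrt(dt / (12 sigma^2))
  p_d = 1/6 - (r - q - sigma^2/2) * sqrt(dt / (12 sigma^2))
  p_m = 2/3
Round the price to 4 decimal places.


dt = T/N = 0.333333; dx = sigma*sqrt(3*dt) = 0.130000
u = exp(dx) = 1.138828; d = 1/u = 0.878095
p_u = 0.240449, p_m = 0.666667, p_d = 0.092885
Discount per step: exp(-r*dt) = 0.978240
Stock lattice S(k, j) with j the centered position index:
  k=0: S(0,+0) = 47.1100
  k=1: S(1,-1) = 41.3671; S(1,+0) = 47.1100; S(1,+1) = 53.6502
  k=2: S(2,-2) = 36.3242; S(2,-1) = 41.3671; S(2,+0) = 47.1100; S(2,+1) = 53.6502; S(2,+2) = 61.0984
  k=3: S(3,-3) = 31.8961; S(3,-2) = 36.3242; S(3,-1) = 41.3671; S(3,+0) = 47.1100; S(3,+1) = 53.6502; S(3,+2) = 61.0984; S(3,+3) = 69.5806
Terminal payoffs V(N, j) = max(S_T - K, 0):
  V(3,-3) = 0.000000; V(3,-2) = 0.000000; V(3,-1) = 0.000000; V(3,+0) = 0.000000; V(3,+1) = 0.000000; V(3,+2) = 5.928376; V(3,+3) = 14.410565
Backward induction: V(k, j) = exp(-r*dt) * [p_u * V(k+1, j+1) + p_m * V(k+1, j) + p_d * V(k+1, j-1)]
  V(2,-2) = exp(-r*dt) * [p_u*0.000000 + p_m*0.000000 + p_d*0.000000] = 0.000000
  V(2,-1) = exp(-r*dt) * [p_u*0.000000 + p_m*0.000000 + p_d*0.000000] = 0.000000
  V(2,+0) = exp(-r*dt) * [p_u*0.000000 + p_m*0.000000 + p_d*0.000000] = 0.000000
  V(2,+1) = exp(-r*dt) * [p_u*5.928376 + p_m*0.000000 + p_d*0.000000] = 1.394453
  V(2,+2) = exp(-r*dt) * [p_u*14.410565 + p_m*5.928376 + p_d*0.000000] = 7.255855
  V(1,-1) = exp(-r*dt) * [p_u*0.000000 + p_m*0.000000 + p_d*0.000000] = 0.000000
  V(1,+0) = exp(-r*dt) * [p_u*1.394453 + p_m*0.000000 + p_d*0.000000] = 0.327998
  V(1,+1) = exp(-r*dt) * [p_u*7.255855 + p_m*1.394453 + p_d*0.000000] = 2.616104
  V(0,+0) = exp(-r*dt) * [p_u*2.616104 + p_m*0.327998 + p_d*0.000000] = 0.829259

Answer: Price = V(0,0) = 0.8293


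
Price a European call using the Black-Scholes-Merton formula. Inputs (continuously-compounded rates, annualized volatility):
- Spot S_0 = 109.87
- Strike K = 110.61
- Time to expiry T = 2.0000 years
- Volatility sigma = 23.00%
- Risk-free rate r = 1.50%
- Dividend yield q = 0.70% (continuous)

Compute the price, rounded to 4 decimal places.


d1 = (ln(S/K) + (r - q + 0.5*sigma^2) * T) / (sigma * sqrt(T)) = 0.19118737
d2 = d1 - sigma * sqrt(T) = -0.13408175
exp(-rT) = 0.97044553; exp(-qT) = 0.98609754
C = S_0 * exp(-qT) * N(d1) - K * exp(-rT) * N(d2)
N(d1) = 0.57581060; N(d2) = 0.44666897
C = 109.8700 * 0.98609754 * 0.57581060 - 110.6100 * 0.97044553 * 0.44666897 = 14.4389

Answer: Price = 14.4389


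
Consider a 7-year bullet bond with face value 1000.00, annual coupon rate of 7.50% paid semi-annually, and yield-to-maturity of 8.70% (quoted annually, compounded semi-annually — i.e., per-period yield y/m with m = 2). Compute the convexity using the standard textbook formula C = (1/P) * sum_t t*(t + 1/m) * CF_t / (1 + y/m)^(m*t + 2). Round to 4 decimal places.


Answer: Convexity = 34.8719

Derivation:
Coupon per period c = face * coupon_rate / m = 37.500000
Periods per year m = 2; per-period yield y/m = 0.043500
Number of cashflows N = 14
Cashflows (t years, CF_t, discount factor 1/(1+y/m)^(m*t), PV):
  t = 0.5000: CF_t = 37.500000, DF = 0.958313, PV = 35.936751
  t = 1.0000: CF_t = 37.500000, DF = 0.918365, PV = 34.438669
  t = 1.5000: CF_t = 37.500000, DF = 0.880081, PV = 33.003037
  t = 2.0000: CF_t = 37.500000, DF = 0.843393, PV = 31.627252
  t = 2.5000: CF_t = 37.500000, DF = 0.808235, PV = 30.308818
  t = 3.0000: CF_t = 37.500000, DF = 0.774543, PV = 29.045346
  t = 3.5000: CF_t = 37.500000, DF = 0.742254, PV = 27.834543
  t = 4.0000: CF_t = 37.500000, DF = 0.711312, PV = 26.674215
  t = 4.5000: CF_t = 37.500000, DF = 0.681660, PV = 25.562256
  t = 5.0000: CF_t = 37.500000, DF = 0.653244, PV = 24.496652
  t = 5.5000: CF_t = 37.500000, DF = 0.626013, PV = 23.475469
  t = 6.0000: CF_t = 37.500000, DF = 0.599916, PV = 22.496856
  t = 6.5000: CF_t = 37.500000, DF = 0.574908, PV = 21.559038
  t = 7.0000: CF_t = 1037.500000, DF = 0.550942, PV = 571.602024
Price P = sum_t PV_t = 938.060925
Convexity numerator sum_t t*(t + 1/m) * CF_t / (1+y/m)^(m*t + 2):
  t = 0.5000: term = 16.501519
  t = 1.0000: term = 47.440877
  t = 1.5000: term = 90.926454
  t = 2.0000: term = 145.226728
  t = 2.5000: term = 208.759072
  t = 3.0000: term = 280.079253
  t = 3.5000: term = 357.871590
  t = 4.0000: term = 440.939737
  t = 4.5000: term = 528.198056
  t = 5.0000: term = 618.663538
  t = 5.5000: term = 711.448247
  t = 6.0000: term = 805.752250
  t = 6.5000: term = 900.857012
  t = 7.0000: term = 27559.298221
Convexity = (1/P) * sum = 32711.962554 / 938.060925 = 34.871895


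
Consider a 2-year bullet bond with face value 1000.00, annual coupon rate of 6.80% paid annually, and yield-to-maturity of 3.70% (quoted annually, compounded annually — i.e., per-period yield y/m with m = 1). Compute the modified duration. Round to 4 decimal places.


Coupon per period c = face * coupon_rate / m = 68.000000
Periods per year m = 1; per-period yield y/m = 0.037000
Number of cashflows N = 2
Cashflows (t years, CF_t, discount factor 1/(1+y/m)^(m*t), PV):
  t = 1.0000: CF_t = 68.000000, DF = 0.964320, PV = 65.573770
  t = 2.0000: CF_t = 1068.000000, DF = 0.929913, PV = 993.147468
Price P = sum_t PV_t = 1058.721239
First compute Macaulay numerator sum_t t * PV_t:
  t * PV_t at t = 1.0000: 65.573770
  t * PV_t at t = 2.0000: 1986.294937
Macaulay duration D = 2051.868707 / 1058.721239 = 1.938063
Modified duration = D / (1 + y/m) = 1.938063 / (1 + 0.037000) = 1.868913

Answer: Modified duration = 1.8689


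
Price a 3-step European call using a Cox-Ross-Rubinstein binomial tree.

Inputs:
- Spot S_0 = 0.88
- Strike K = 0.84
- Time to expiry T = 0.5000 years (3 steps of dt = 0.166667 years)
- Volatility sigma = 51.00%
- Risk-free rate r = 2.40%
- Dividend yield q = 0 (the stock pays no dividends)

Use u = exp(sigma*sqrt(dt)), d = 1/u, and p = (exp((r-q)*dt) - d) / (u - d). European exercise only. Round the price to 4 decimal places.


Answer: Price = V(0,0) = 0.1582

Derivation:
dt = T/N = 0.166667
u = exp(sigma*sqrt(dt)) = 1.231468; d = 1/u = 0.812039
p = (exp((r-q)*dt) - d) / (u - d) = 0.457691
Discount per step: exp(-r*dt) = 0.996008
Stock lattice S(k, i) with i counting down-moves:
  k=0: S(0,0) = 0.8800
  k=1: S(1,0) = 1.0837; S(1,1) = 0.7146
  k=2: S(2,0) = 1.3345; S(2,1) = 0.8800; S(2,2) = 0.5803
  k=3: S(3,0) = 1.6434; S(3,1) = 1.0837; S(3,2) = 0.7146; S(3,3) = 0.4712
Terminal payoffs V(N, i) = max(S_T - K, 0):
  V(3,0) = 0.803432; V(3,1) = 0.243691; V(3,2) = 0.000000; V(3,3) = 0.000000
Backward induction: V(k, i) = exp(-r*dt) * [p * V(k+1, i) + (1-p) * V(k+1, i+1)].
  V(2,0) = exp(-r*dt) * [p*0.803432 + (1-p)*0.243691] = 0.497884
  V(2,1) = exp(-r*dt) * [p*0.243691 + (1-p)*0.000000] = 0.111090
  V(2,2) = exp(-r*dt) * [p*0.000000 + (1-p)*0.000000] = 0.000000
  V(1,0) = exp(-r*dt) * [p*0.497884 + (1-p)*0.111090] = 0.286972
  V(1,1) = exp(-r*dt) * [p*0.111090 + (1-p)*0.000000] = 0.050642
  V(0,0) = exp(-r*dt) * [p*0.286972 + (1-p)*0.050642] = 0.158174


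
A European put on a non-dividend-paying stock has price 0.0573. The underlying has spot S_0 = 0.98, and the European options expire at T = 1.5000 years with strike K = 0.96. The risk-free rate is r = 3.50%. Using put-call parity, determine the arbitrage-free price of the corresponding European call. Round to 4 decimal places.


Put-call parity: C - P = S_0 * exp(-qT) - K * exp(-rT).
S_0 * exp(-qT) = 0.9800 * 1.00000000 = 0.98000000
K * exp(-rT) = 0.9600 * 0.94885432 = 0.91090015
C = P + S*exp(-qT) - K*exp(-rT)
C = 0.0573 + 0.98000000 - 0.91090015 = 0.1264

Answer: Call price = 0.1264


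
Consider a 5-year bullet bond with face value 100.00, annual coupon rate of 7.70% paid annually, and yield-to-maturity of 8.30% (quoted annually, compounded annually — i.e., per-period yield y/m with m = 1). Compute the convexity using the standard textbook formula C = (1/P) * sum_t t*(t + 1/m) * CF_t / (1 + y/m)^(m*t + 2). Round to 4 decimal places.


Coupon per period c = face * coupon_rate / m = 7.700000
Periods per year m = 1; per-period yield y/m = 0.083000
Number of cashflows N = 5
Cashflows (t years, CF_t, discount factor 1/(1+y/m)^(m*t), PV):
  t = 1.0000: CF_t = 7.700000, DF = 0.923361, PV = 7.109880
  t = 2.0000: CF_t = 7.700000, DF = 0.852596, PV = 6.564986
  t = 3.0000: CF_t = 7.700000, DF = 0.787254, PV = 6.061852
  t = 4.0000: CF_t = 7.700000, DF = 0.726919, PV = 5.597278
  t = 5.0000: CF_t = 107.700000, DF = 0.671209, PV = 72.289200
Price P = sum_t PV_t = 97.623197
Convexity numerator sum_t t*(t + 1/m) * CF_t / (1+y/m)^(m*t + 2):
  t = 1.0000: term = 12.123705
  t = 2.0000: term = 33.583670
  t = 3.0000: term = 62.019704
  t = 4.0000: term = 95.444296
  t = 5.0000: term = 1849.003621
Convexity = (1/P) * sum = 2052.174996 / 97.623197 = 21.021387

Answer: Convexity = 21.0214


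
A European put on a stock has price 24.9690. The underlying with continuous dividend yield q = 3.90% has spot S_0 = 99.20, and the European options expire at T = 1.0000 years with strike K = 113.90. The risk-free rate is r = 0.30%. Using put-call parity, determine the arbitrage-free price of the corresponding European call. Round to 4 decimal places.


Answer: Call price = 6.8159

Derivation:
Put-call parity: C - P = S_0 * exp(-qT) - K * exp(-rT).
S_0 * exp(-qT) = 99.2000 * 0.96175071 = 95.40567035
K * exp(-rT) = 113.9000 * 0.99700450 = 113.55881204
C = P + S*exp(-qT) - K*exp(-rT)
C = 24.9690 + 95.40567035 - 113.55881204 = 6.8159


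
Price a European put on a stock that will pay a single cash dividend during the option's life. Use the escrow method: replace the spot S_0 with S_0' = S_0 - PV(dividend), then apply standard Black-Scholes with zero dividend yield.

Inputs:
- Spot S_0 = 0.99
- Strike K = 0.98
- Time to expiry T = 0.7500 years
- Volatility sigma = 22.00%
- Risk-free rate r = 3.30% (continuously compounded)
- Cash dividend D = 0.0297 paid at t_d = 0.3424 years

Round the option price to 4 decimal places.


Answer: Price = 0.0705

Derivation:
PV(D) = D * exp(-r * t_d) = 0.0297 * 0.98876440 = 0.02936630
S_0' = S_0 - PV(D) = 0.9900 - 0.02936630 = 0.96063370
d1 = (ln(S_0'/K) + (r + sigma^2/2)*T) / (sigma*sqrt(T)) = 0.12040691
d2 = d1 - sigma*sqrt(T) = -0.07011868
exp(-rT) = 0.97555377
N(-d1) = 0.45208041; N(-d2) = 0.52795040
P = K * exp(-rT) * N(-d2) - S_0' * N(-d1) = 0.9800 * 0.97555377 * 0.52795040 - 0.96063370 * 0.45208041 = 0.0705


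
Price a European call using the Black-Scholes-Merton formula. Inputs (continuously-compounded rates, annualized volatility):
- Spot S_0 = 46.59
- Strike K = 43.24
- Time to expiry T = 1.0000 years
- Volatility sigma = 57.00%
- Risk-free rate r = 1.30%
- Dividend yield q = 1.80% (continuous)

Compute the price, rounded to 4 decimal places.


Answer: Price = 11.5316

Derivation:
d1 = (ln(S/K) + (r - q + 0.5*sigma^2) * T) / (sigma * sqrt(T)) = 0.40714023
d2 = d1 - sigma * sqrt(T) = -0.16285977
exp(-rT) = 0.98708414; exp(-qT) = 0.98216103
C = S_0 * exp(-qT) * N(d1) - K * exp(-rT) * N(d2)
N(d1) = 0.65804750; N(d2) = 0.43531442
C = 46.5900 * 0.98216103 * 0.65804750 - 43.2400 * 0.98708414 * 0.43531442 = 11.5316


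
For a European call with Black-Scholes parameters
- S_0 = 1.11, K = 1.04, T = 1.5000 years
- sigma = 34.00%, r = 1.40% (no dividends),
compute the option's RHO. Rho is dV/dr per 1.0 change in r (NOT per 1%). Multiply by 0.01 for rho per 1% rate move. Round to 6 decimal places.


Answer: Rho = 0.762970

Derivation:
d1 = 0.4150667626; d2 = -0.0013464937
phi(d1) = 0.3660158129; exp(-qT) = 1.0000000000; exp(-rT) = 0.9792189646
N(d2) = 0.4994628269
Rho = K*T*exp(-rT)*N(d2) = 1.0400 * 1.5000 * 0.9792189646 * 0.4994628269 = 0.762970


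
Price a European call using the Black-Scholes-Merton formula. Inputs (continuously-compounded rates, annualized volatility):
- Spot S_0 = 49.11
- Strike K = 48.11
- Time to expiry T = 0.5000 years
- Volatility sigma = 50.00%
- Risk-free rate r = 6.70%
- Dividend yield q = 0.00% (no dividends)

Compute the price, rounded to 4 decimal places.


Answer: Price = 8.0795

Derivation:
d1 = (ln(S/K) + (r - q + 0.5*sigma^2) * T) / (sigma * sqrt(T)) = 0.32971717
d2 = d1 - sigma * sqrt(T) = -0.02383622
exp(-rT) = 0.96705491; exp(-qT) = 1.00000000
C = S_0 * exp(-qT) * N(d1) - K * exp(-rT) * N(d2)
N(d1) = 0.62919316; N(d2) = 0.49049163
C = 49.1100 * 1.00000000 * 0.62919316 - 48.1100 * 0.96705491 * 0.49049163 = 8.0795


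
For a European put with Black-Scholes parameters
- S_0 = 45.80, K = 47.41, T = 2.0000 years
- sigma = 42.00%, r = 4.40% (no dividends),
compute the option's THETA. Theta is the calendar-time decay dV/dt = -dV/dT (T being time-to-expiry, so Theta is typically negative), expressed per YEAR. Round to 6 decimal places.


Answer: Theta = -1.405668

Derivation:
d1 = 0.3869741431; d2 = -0.2069955531
phi(d1) = 0.3701625569; exp(-qT) = 1.0000000000; exp(-rT) = 0.9157608767
Theta = -S*exp(-qT)*phi(d1)*sigma/(2*sqrt(T)) + r*K*exp(-rT)*N(-d2) - q*S*exp(-qT)*N(-d1)
N(-d1) = 0.3493876752; N(-d2) = 0.5819933343; sqrt(T) = 1.4142135624
Term 1 = -45.8000 * 1.0000000000 * 0.3701625569 * 0.4200 / (2 * 1.4142135624) = -2.5174581597
Term 2 = 0.0440 * 47.4100 * 0.9157608767 * 0.5819933343 = 1.1117899092
Term 3 = 0 (no dividend yield, q = 0)
Theta = -2.5174581597 + (1.1117899092) + (0.0000000000) = -1.405668


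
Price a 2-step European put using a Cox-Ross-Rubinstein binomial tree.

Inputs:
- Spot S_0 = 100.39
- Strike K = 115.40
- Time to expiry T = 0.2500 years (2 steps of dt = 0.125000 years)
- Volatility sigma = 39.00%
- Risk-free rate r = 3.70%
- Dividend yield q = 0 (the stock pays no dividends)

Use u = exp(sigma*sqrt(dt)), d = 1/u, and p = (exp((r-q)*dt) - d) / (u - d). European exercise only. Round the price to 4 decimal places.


Answer: Price = V(0,0) = 17.8358

Derivation:
dt = T/N = 0.125000
u = exp(sigma*sqrt(dt)) = 1.147844; d = 1/u = 0.871198
p = (exp((r-q)*dt) - d) / (u - d) = 0.482340
Discount per step: exp(-r*dt) = 0.995386
Stock lattice S(k, i) with i counting down-moves:
  k=0: S(0,0) = 100.3900
  k=1: S(1,0) = 115.2321; S(1,1) = 87.4596
  k=2: S(2,0) = 132.2685; S(2,1) = 100.3900; S(2,2) = 76.1946
Terminal payoffs V(N, i) = max(K - S_T, 0):
  V(2,0) = 0.000000; V(2,1) = 15.010000; V(2,2) = 39.205372
Backward induction: V(k, i) = exp(-r*dt) * [p * V(k+1, i) + (1-p) * V(k+1, i+1)].
  V(1,0) = exp(-r*dt) * [p*0.000000 + (1-p)*15.010000] = 7.734225
  V(1,1) = exp(-r*dt) * [p*15.010000 + (1-p)*39.205372] = 27.407924
  V(0,0) = exp(-r*dt) * [p*7.734225 + (1-p)*27.407924] = 17.835833


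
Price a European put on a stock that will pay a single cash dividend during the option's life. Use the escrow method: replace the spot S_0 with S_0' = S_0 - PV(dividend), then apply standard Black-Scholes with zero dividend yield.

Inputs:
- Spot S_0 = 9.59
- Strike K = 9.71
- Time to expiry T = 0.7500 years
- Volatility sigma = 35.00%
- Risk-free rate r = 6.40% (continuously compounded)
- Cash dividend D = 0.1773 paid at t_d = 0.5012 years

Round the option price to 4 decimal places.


Answer: Price = 1.0449

Derivation:
PV(D) = D * exp(-r * t_d) = 0.1773 * 0.96843220 = 0.17170303
S_0' = S_0 - PV(D) = 9.5900 - 0.17170303 = 9.41829697
d1 = (ln(S_0'/K) + (r + sigma^2/2)*T) / (sigma*sqrt(T)) = 0.20928288
d2 = d1 - sigma*sqrt(T) = -0.09382601
exp(-rT) = 0.95313379
N(-d1) = 0.41711371; N(-d2) = 0.53737632
P = K * exp(-rT) * N(-d2) - S_0' * N(-d1) = 9.7100 * 0.95313379 * 0.53737632 - 9.41829697 * 0.41711371 = 1.0449


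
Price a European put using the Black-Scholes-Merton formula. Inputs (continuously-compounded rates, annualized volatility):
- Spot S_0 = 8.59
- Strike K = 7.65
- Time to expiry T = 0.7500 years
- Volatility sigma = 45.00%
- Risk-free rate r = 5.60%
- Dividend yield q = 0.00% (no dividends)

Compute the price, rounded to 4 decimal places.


Answer: Price = 0.7010

Derivation:
d1 = (ln(S/K) + (r - q + 0.5*sigma^2) * T) / (sigma * sqrt(T)) = 0.60000957
d2 = d1 - sigma * sqrt(T) = 0.21029814
exp(-rT) = 0.95886978; exp(-qT) = 1.00000000
P = K * exp(-rT) * N(-d2) - S_0 * exp(-qT) * N(-d1)
N(-d1) = 0.27424993; N(-d2) = 0.41671749
P = 7.6500 * 0.95886978 * 0.41671749 - 8.5900 * 1.00000000 * 0.27424993 = 0.7010


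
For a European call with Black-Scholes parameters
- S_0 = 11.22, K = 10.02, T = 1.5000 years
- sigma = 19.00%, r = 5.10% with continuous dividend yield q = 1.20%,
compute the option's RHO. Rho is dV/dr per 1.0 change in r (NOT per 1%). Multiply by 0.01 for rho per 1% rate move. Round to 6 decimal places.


d1 = 0.8538397157; d2 = 0.6211381902
phi(d1) = 0.2770770470; exp(-qT) = 0.9821610324; exp(-rT) = 0.9263529143
N(d2) = 0.7327456482
Rho = K*T*exp(-rT)*N(d2) = 10.0200 * 1.5000 * 0.9263529143 * 0.7327456482 = 10.202079

Answer: Rho = 10.202079


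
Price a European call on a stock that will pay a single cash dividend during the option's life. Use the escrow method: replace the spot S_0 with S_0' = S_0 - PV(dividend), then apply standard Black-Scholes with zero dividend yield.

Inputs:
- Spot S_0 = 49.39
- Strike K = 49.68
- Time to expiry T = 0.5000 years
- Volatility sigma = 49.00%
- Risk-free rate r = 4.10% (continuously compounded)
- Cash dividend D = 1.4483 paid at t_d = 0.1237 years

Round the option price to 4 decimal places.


Answer: Price = 6.2892

Derivation:
PV(D) = D * exp(-r * t_d) = 1.4483 * 0.99494114 = 1.44097325
S_0' = S_0 - PV(D) = 49.3900 - 1.44097325 = 47.94902675
d1 = (ln(S_0'/K) + (r + sigma^2/2)*T) / (sigma*sqrt(T)) = 0.13005300
d2 = d1 - sigma*sqrt(T) = -0.21642932
exp(-rT) = 0.97970870
N(d1) = 0.55173775; N(d2) = 0.41432656
C = S_0' * N(d1) - K * exp(-rT) * N(d2) = 47.94902675 * 0.55173775 - 49.6800 * 0.97970870 * 0.41432656 = 6.2892


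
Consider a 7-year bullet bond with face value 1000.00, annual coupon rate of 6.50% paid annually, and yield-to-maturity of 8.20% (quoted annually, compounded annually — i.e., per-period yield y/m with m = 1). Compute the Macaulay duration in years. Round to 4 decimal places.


Answer: Macaulay duration = 5.7789 years

Derivation:
Coupon per period c = face * coupon_rate / m = 65.000000
Periods per year m = 1; per-period yield y/m = 0.082000
Number of cashflows N = 7
Cashflows (t years, CF_t, discount factor 1/(1+y/m)^(m*t), PV):
  t = 1.0000: CF_t = 65.000000, DF = 0.924214, PV = 60.073937
  t = 2.0000: CF_t = 65.000000, DF = 0.854172, PV = 55.521199
  t = 3.0000: CF_t = 65.000000, DF = 0.789438, PV = 51.313492
  t = 4.0000: CF_t = 65.000000, DF = 0.729610, PV = 47.424670
  t = 5.0000: CF_t = 65.000000, DF = 0.674316, PV = 43.830563
  t = 6.0000: CF_t = 65.000000, DF = 0.623213, PV = 40.508839
  t = 7.0000: CF_t = 1065.000000, DF = 0.575982, PV = 613.421202
Price P = sum_t PV_t = 912.093902
Macaulay numerator sum_t t * PV_t:
  t * PV_t at t = 1.0000: 60.073937
  t * PV_t at t = 2.0000: 111.042398
  t * PV_t at t = 3.0000: 153.940477
  t * PV_t at t = 4.0000: 189.698678
  t * PV_t at t = 5.0000: 219.152817
  t * PV_t at t = 6.0000: 243.053032
  t * PV_t at t = 7.0000: 4293.948411
Macaulay duration D = (sum_t t * PV_t) / P = 5270.909750 / 912.093902 = 5.778911


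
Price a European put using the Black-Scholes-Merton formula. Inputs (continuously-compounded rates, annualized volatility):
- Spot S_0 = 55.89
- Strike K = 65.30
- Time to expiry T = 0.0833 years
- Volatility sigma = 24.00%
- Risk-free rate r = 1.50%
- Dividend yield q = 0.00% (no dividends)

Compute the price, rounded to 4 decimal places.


Answer: Price = 9.3473

Derivation:
d1 = (ln(S/K) + (r - q + 0.5*sigma^2) * T) / (sigma * sqrt(T)) = -2.19376393
d2 = d1 - sigma * sqrt(T) = -2.26303211
exp(-rT) = 0.99875128; exp(-qT) = 1.00000000
P = K * exp(-rT) * N(-d2) - S_0 * exp(-qT) * N(-d1)
N(-d1) = 0.98587381; N(-d2) = 0.98818314
P = 65.3000 * 0.99875128 * 0.98818314 - 55.8900 * 1.00000000 * 0.98587381 = 9.3473


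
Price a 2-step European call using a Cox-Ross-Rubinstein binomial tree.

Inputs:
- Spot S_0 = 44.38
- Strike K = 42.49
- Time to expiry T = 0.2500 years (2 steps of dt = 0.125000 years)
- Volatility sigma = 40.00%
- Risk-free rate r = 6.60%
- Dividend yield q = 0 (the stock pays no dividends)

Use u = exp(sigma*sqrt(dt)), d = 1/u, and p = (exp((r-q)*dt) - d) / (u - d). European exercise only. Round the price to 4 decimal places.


dt = T/N = 0.125000
u = exp(sigma*sqrt(dt)) = 1.151910; d = 1/u = 0.868123
p = (exp((r-q)*dt) - d) / (u - d) = 0.493895
Discount per step: exp(-r*dt) = 0.991784
Stock lattice S(k, i) with i counting down-moves:
  k=0: S(0,0) = 44.3800
  k=1: S(1,0) = 51.1218; S(1,1) = 38.5273
  k=2: S(2,0) = 58.8877; S(2,1) = 44.3800; S(2,2) = 33.4465
Terminal payoffs V(N, i) = max(S_T - K, 0):
  V(2,0) = 16.397664; V(2,1) = 1.890000; V(2,2) = 0.000000
Backward induction: V(k, i) = exp(-r*dt) * [p * V(k+1, i) + (1-p) * V(k+1, i+1)].
  V(1,0) = exp(-r*dt) * [p*16.397664 + (1-p)*1.890000] = 8.980862
  V(1,1) = exp(-r*dt) * [p*1.890000 + (1-p)*0.000000] = 0.925792
  V(0,0) = exp(-r*dt) * [p*8.980862 + (1-p)*0.925792] = 4.863857

Answer: Price = V(0,0) = 4.8639


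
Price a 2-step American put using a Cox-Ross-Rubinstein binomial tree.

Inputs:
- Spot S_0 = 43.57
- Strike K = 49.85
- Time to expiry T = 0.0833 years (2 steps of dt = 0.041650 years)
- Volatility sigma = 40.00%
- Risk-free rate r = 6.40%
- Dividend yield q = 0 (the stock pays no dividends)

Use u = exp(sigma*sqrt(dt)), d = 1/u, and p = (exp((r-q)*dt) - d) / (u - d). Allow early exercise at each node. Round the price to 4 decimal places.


dt = T/N = 0.041650
u = exp(sigma*sqrt(dt)) = 1.085058; d = 1/u = 0.921610
p = (exp((r-q)*dt) - d) / (u - d) = 0.495933
Discount per step: exp(-r*dt) = 0.997338
Stock lattice S(k, i) with i counting down-moves:
  k=0: S(0,0) = 43.5700
  k=1: S(1,0) = 47.2760; S(1,1) = 40.1545
  k=2: S(2,0) = 51.2972; S(2,1) = 43.5700; S(2,2) = 37.0068
Terminal payoffs V(N, i) = max(K - S_T, 0):
  V(2,0) = 0.000000; V(2,1) = 6.280000; V(2,2) = 12.843181
Backward induction: V(k, i) = exp(-r*dt) * [p * V(k+1, i) + (1-p) * V(k+1, i+1)]; then take max(V_cont, immediate exercise) for American.
  V(1,0) = exp(-r*dt) * [p*0.000000 + (1-p)*6.280000] = 3.157112; exercise = 2.574028; V(1,0) = max -> 3.157112
  V(1,1) = exp(-r*dt) * [p*6.280000 + (1-p)*12.843181] = 9.562757; exercise = 9.695460; V(1,1) = max -> 9.695460
  V(0,0) = exp(-r*dt) * [p*3.157112 + (1-p)*9.695460] = 6.435698; exercise = 6.280000; V(0,0) = max -> 6.435698

Answer: Price = V(0,0) = 6.4357


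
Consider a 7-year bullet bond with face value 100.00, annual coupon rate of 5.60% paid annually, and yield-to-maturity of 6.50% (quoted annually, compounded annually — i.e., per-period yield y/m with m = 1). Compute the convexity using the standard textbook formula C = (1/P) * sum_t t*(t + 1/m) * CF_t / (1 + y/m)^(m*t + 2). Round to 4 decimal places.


Coupon per period c = face * coupon_rate / m = 5.600000
Periods per year m = 1; per-period yield y/m = 0.065000
Number of cashflows N = 7
Cashflows (t years, CF_t, discount factor 1/(1+y/m)^(m*t), PV):
  t = 1.0000: CF_t = 5.600000, DF = 0.938967, PV = 5.258216
  t = 2.0000: CF_t = 5.600000, DF = 0.881659, PV = 4.937292
  t = 3.0000: CF_t = 5.600000, DF = 0.827849, PV = 4.635955
  t = 4.0000: CF_t = 5.600000, DF = 0.777323, PV = 4.353009
  t = 5.0000: CF_t = 5.600000, DF = 0.729881, PV = 4.087333
  t = 6.0000: CF_t = 5.600000, DF = 0.685334, PV = 3.837871
  t = 7.0000: CF_t = 105.600000, DF = 0.643506, PV = 67.954256
Price P = sum_t PV_t = 95.063932
Convexity numerator sum_t t*(t + 1/m) * CF_t / (1+y/m)^(m*t + 2):
  t = 1.0000: term = 9.271910
  t = 2.0000: term = 26.118056
  t = 3.0000: term = 49.047992
  t = 4.0000: term = 76.757421
  t = 5.0000: term = 108.109044
  t = 6.0000: term = 142.115175
  t = 7.0000: term = 3355.100048
Convexity = (1/P) * sum = 3766.519647 / 95.063932 = 39.620912

Answer: Convexity = 39.6209


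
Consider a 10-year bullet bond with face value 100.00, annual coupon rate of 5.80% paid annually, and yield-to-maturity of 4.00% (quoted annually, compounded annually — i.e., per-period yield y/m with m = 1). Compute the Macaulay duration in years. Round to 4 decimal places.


Coupon per period c = face * coupon_rate / m = 5.800000
Periods per year m = 1; per-period yield y/m = 0.040000
Number of cashflows N = 10
Cashflows (t years, CF_t, discount factor 1/(1+y/m)^(m*t), PV):
  t = 1.0000: CF_t = 5.800000, DF = 0.961538, PV = 5.576923
  t = 2.0000: CF_t = 5.800000, DF = 0.924556, PV = 5.362426
  t = 3.0000: CF_t = 5.800000, DF = 0.888996, PV = 5.156179
  t = 4.0000: CF_t = 5.800000, DF = 0.854804, PV = 4.957864
  t = 5.0000: CF_t = 5.800000, DF = 0.821927, PV = 4.767177
  t = 6.0000: CF_t = 5.800000, DF = 0.790315, PV = 4.583824
  t = 7.0000: CF_t = 5.800000, DF = 0.759918, PV = 4.407523
  t = 8.0000: CF_t = 5.800000, DF = 0.730690, PV = 4.238003
  t = 9.0000: CF_t = 5.800000, DF = 0.702587, PV = 4.075003
  t = 10.0000: CF_t = 105.800000, DF = 0.675564, PV = 71.474689
Price P = sum_t PV_t = 114.599612
Macaulay numerator sum_t t * PV_t:
  t * PV_t at t = 1.0000: 5.576923
  t * PV_t at t = 2.0000: 10.724852
  t * PV_t at t = 3.0000: 15.468537
  t * PV_t at t = 4.0000: 19.831457
  t * PV_t at t = 5.0000: 23.835886
  t * PV_t at t = 6.0000: 27.502945
  t * PV_t at t = 7.0000: 30.852663
  t * PV_t at t = 8.0000: 33.904026
  t * PV_t at t = 9.0000: 36.675028
  t * PV_t at t = 10.0000: 714.746891
Macaulay duration D = (sum_t t * PV_t) / P = 919.119208 / 114.599612 = 8.020265

Answer: Macaulay duration = 8.0203 years


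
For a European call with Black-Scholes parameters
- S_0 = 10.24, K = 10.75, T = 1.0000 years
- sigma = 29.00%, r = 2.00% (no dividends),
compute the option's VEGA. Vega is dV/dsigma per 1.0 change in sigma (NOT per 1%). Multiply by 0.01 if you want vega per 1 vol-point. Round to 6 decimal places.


Answer: Vega = 4.080780

Derivation:
d1 = 0.0463650519; d2 = -0.2436349481
phi(d1) = 0.3985137041; exp(-qT) = 1.0000000000; exp(-rT) = 0.9801986733
Vega = S * exp(-qT) * phi(d1) * sqrt(T) = 10.2400 * 1.0000000000 * 0.3985137041 * 1.0000000000 = 4.080780


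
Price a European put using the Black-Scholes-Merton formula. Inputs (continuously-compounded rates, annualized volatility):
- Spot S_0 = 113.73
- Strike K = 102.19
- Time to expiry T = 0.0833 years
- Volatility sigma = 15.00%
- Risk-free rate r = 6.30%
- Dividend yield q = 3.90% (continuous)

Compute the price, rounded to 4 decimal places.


Answer: Price = 0.0088

Derivation:
d1 = (ln(S/K) + (r - q + 0.5*sigma^2) * T) / (sigma * sqrt(T)) = 2.53922598
d2 = d1 - sigma * sqrt(T) = 2.49593337
exp(-rT) = 0.99476585; exp(-qT) = 0.99675657
P = K * exp(-rT) * N(-d2) - S_0 * exp(-qT) * N(-d1)
N(-d1) = 0.00555490; N(-d2) = 0.00628131
P = 102.1900 * 0.99476585 * 0.00628131 - 113.7300 * 0.99675657 * 0.00555490 = 0.0088


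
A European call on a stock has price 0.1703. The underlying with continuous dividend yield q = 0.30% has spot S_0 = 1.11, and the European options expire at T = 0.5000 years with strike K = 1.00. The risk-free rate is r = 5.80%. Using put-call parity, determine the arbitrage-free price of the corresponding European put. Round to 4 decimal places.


Answer: Put price = 0.0334

Derivation:
Put-call parity: C - P = S_0 * exp(-qT) - K * exp(-rT).
S_0 * exp(-qT) = 1.1100 * 0.99850112 = 1.10833625
K * exp(-rT) = 1.0000 * 0.97141646 = 0.97141646
P = C - S*exp(-qT) + K*exp(-rT)
P = 0.1703 - 1.10833625 + 0.97141646 = 0.0334
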